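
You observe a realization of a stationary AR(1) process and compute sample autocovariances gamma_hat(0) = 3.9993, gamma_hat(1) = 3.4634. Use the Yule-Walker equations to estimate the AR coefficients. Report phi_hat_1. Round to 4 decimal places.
\hat\phi_{1} = 0.8660

The Yule-Walker equations for an AR(p) process read, in matrix form,
  Gamma_p phi = r_p,   with   (Gamma_p)_{ij} = gamma(|i - j|),
                       (r_p)_i = gamma(i),   i,j = 1..p.
Substitute the sample gammas (Toeplitz matrix and right-hand side of size 1):
  Gamma_p = [[3.9993]]
  r_p     = [3.4634]
With p = 1 this is the single equation gamma(0) phi_1 = gamma(1):
  phi_hat_1 = gamma(1) / gamma(0) = 3.4634 / 3.9993 = 0.8660.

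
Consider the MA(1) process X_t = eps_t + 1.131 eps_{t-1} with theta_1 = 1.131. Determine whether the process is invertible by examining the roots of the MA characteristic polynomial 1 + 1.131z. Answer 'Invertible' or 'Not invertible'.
\text{Not invertible}

The MA(q) characteristic polynomial is P(z) = 1 + 1.131z.
Invertibility requires all roots to lie outside the unit circle, i.e. |z| > 1 for every root.
This is linear in z: 1 + (1.131) z = 0  =>  z = -1/(1.131) = -0.884173,  |z| = 0.884173.
Moduli of all roots: 0.8842.
All moduli strictly greater than 1? No.
Verdict: Not invertible.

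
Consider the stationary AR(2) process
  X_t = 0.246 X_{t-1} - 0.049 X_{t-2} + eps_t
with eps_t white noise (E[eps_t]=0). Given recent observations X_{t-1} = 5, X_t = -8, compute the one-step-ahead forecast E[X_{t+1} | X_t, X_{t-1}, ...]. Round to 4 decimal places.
E[X_{t+1} \mid \mathcal F_t] = -2.2130

For an AR(p) model X_t = c + sum_i phi_i X_{t-i} + eps_t, the
one-step-ahead conditional mean is
  E[X_{t+1} | X_t, ...] = c + sum_i phi_i X_{t+1-i}.
Substitute known values:
  E[X_{t+1} | ...] = (0.246) * (-8) + (-0.049) * (5)
                   = -2.2130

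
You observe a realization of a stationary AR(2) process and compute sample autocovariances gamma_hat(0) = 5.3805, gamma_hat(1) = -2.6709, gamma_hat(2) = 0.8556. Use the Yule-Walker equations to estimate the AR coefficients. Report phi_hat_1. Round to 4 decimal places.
\hat\phi_{1} = -0.5540

The Yule-Walker equations for an AR(p) process read, in matrix form,
  Gamma_p phi = r_p,   with   (Gamma_p)_{ij} = gamma(|i - j|),
                       (r_p)_i = gamma(i),   i,j = 1..p.
Substitute the sample gammas (Toeplitz matrix and right-hand side of size 2):
  Gamma_p = [[5.3805, -2.6709], [-2.6709, 5.3805]]
  r_p     = [-2.6709, 0.8556]
Written out:
  5.3805 phi_1 - 2.6709 phi_2 = -2.6709
  -2.6709 phi_1 + 5.3805 phi_2 = 0.8556
Solve by Cramer's rule:
  det = gamma(0)^2 - gamma(1)^2 = (5.3805)^2 - (-2.6709)^2 = 28.94978025 - 7.13370681 = 21.81607344
  phi_hat_1 = [gamma(1) gamma(0) - gamma(1) gamma(2)] / det = [(-2.6709)(5.3805) - (-2.6709)(0.8556)] / 21.81607344 = -12.08555541 / 21.81607344 = -0.554
  phi_hat_2 = [gamma(0) gamma(2) - gamma(1)^2] / det = [(5.3805)(0.8556) - (-2.6709)^2] / 21.81607344 = -2.53015101 / 21.81607344 = -0.116
So phi_hat = [-0.5540, -0.1160].
Therefore phi_hat_1 = -0.5540.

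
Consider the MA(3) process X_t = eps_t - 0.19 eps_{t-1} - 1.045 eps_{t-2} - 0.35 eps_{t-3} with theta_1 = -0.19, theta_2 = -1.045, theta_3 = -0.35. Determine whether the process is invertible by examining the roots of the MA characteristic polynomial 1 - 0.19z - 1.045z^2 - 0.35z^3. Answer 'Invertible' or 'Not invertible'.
\text{Not invertible}

The MA(q) characteristic polynomial is P(z) = 1 - 0.19z - 1.045z^2 - 0.35z^3.
Invertibility requires all roots to lie outside the unit circle, i.e. |z| > 1 for every root.
Degree 3: look for a simple real root z0 first, then factor out (1 - z/z0) and solve the remaining quadratic.
Testing z0 = -2: P(-2) = 1 + (-0.19)(-2) + (-1.045)(-2)^2 + (-0.35)(-2)^3
  = 1 + (0.38) + (-4.18) + (2.8) = 0.  So z_0 = -2 is a root, |z_0| = 2.
Divide out the factor (1 + 0.5 z) = (1 - z/z0) (since 1/z0 = -0.5):
  P(z) = (1 + 0.5 z)(1 + (-0.69) z + (-0.7) z^2)
  [check: z-coef -0.69 - (-0.5) = -0.19; z^2-coef -0.7 - (-0.5)(-0.69) = -1.045; z^3-coef -(-0.5)(-0.7) = -0.35.]
Remaining roots from the quadratic factor 1 + (-0.69) z + (-0.7) z^2:
  Set 1 + (-0.69) z + (-0.7) z^2 = 0, i.e. a z^2 + b z + c = 0 with a = -0.7, b = -0.69, c = 1.
  Discriminant D = b^2 - 4ac = (-0.69)^2 - 4*(-0.7)*1 = 0.4761 - (-2.8) = 3.2761.
  D >= 0, so the roots are real: z = (-b +/- sqrt(D)) / (2a) = (0.69 +/- 1.81) / (-1.4).
    z_1 = (0.69 + 1.81) / (-1.4) = -1.7857,   |z_1| = 1.7857.
    z_2 = (0.69 - 1.81) / (-1.4) = 0.8,   |z_2| = 0.8.
Moduli of all roots: 2.0000, 1.7857, 0.8000.
All moduli strictly greater than 1? No.
Verdict: Not invertible.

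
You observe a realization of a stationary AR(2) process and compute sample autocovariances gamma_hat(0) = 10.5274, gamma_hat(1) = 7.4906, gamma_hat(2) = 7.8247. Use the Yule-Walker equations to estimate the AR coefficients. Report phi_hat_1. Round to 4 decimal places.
\hat\phi_{1} = 0.3700

The Yule-Walker equations for an AR(p) process read, in matrix form,
  Gamma_p phi = r_p,   with   (Gamma_p)_{ij} = gamma(|i - j|),
                       (r_p)_i = gamma(i),   i,j = 1..p.
Substitute the sample gammas (Toeplitz matrix and right-hand side of size 2):
  Gamma_p = [[10.5274, 7.4906], [7.4906, 10.5274]]
  r_p     = [7.4906, 7.8247]
Written out:
  10.5274 phi_1 + 7.4906 phi_2 = 7.4906
  7.4906 phi_1 + 10.5274 phi_2 = 7.8247
Solve by Cramer's rule:
  det = gamma(0)^2 - gamma(1)^2 = (10.5274)^2 - (7.4906)^2 = 110.82615076 - 56.10908836 = 54.7170624
  phi_hat_1 = [gamma(1) gamma(0) - gamma(1) gamma(2)] / det = [(7.4906)(10.5274) - (7.4906)(7.8247)] / 54.7170624 = 20.24484462 / 54.7170624 = 0.37
  phi_hat_2 = [gamma(0) gamma(2) - gamma(1)^2] / det = [(10.5274)(7.8247) - (7.4906)^2] / 54.7170624 = 26.26465842 / 54.7170624 = 0.48
So phi_hat = [0.3700, 0.4800].
Therefore phi_hat_1 = 0.3700.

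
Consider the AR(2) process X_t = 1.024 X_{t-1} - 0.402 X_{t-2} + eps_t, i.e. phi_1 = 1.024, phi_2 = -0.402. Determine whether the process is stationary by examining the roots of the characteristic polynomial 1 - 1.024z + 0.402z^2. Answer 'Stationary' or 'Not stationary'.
\text{Stationary}

The AR(p) characteristic polynomial is P(z) = 1 - 1.024z + 0.402z^2.
Stationarity requires all roots to lie outside the unit circle, i.e. |z| > 1 for every root.
Set 1 + (-1.024) z + (0.402) z^2 = 0, i.e. a z^2 + b z + c = 0 with a = 0.402, b = -1.024, c = 1.
Discriminant D = b^2 - 4ac = (-1.024)^2 - 4*(0.402)*1 = 1.048576 - (1.608) = -0.559424.
D < 0, so the roots are the complex-conjugate pair z = (-b +/- i sqrt(-D)) / (2a) = 1.2736 +/- 0.9303i.
For a conjugate pair |z|^2 = z * conj(z) = (product of roots) = c/a = 1/(0.402) = 2.487562, so |z| = sqrt(2.487562) = 1.5772 for both roots.
Moduli of all roots: 1.5772, 1.5772.
All moduli strictly greater than 1? Yes.
Verdict: Stationary.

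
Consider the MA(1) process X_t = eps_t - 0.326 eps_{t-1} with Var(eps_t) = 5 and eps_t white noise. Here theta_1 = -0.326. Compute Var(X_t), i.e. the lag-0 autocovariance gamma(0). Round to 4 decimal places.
\gamma(0) = 5.5314

For an MA(q) process X_t = eps_t + sum_i theta_i eps_{t-i} with
Var(eps_t) = sigma^2, the variance is
  gamma(0) = sigma^2 * (1 + sum_i theta_i^2).
  sum_i theta_i^2 = (-0.326)^2 = 0.106276.
  gamma(0) = 5 * (1 + 0.106276) = 5 * 1.106276 = 5.53138, which rounds to 5.5314.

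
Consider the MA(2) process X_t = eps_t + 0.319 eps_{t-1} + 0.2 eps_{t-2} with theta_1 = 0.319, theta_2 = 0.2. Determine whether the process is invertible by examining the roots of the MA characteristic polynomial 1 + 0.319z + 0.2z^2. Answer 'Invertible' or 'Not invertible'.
\text{Invertible}

The MA(q) characteristic polynomial is P(z) = 1 + 0.319z + 0.2z^2.
Invertibility requires all roots to lie outside the unit circle, i.e. |z| > 1 for every root.
Set 1 + (0.319) z + (0.2) z^2 = 0, i.e. a z^2 + b z + c = 0 with a = 0.2, b = 0.319, c = 1.
Discriminant D = b^2 - 4ac = (0.319)^2 - 4*(0.2)*1 = 0.101761 - (0.8) = -0.698239.
D < 0, so the roots are the complex-conjugate pair z = (-b +/- i sqrt(-D)) / (2a) = -0.7975 +/- 2.089i.
For a conjugate pair |z|^2 = z * conj(z) = (product of roots) = c/a = 1/(0.2) = 5, so |z| = sqrt(5) = 2.2361 for both roots.
Moduli of all roots: 2.2361, 2.2361.
All moduli strictly greater than 1? Yes.
Verdict: Invertible.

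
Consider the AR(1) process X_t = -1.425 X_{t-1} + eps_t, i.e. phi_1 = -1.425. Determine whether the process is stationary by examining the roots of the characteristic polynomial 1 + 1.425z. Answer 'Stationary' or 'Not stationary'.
\text{Not stationary}

The AR(p) characteristic polynomial is P(z) = 1 + 1.425z.
Stationarity requires all roots to lie outside the unit circle, i.e. |z| > 1 for every root.
This is linear in z: 1 + (1.425) z = 0  =>  z = -1/(1.425) = -0.701754,  |z| = 0.701754.
Moduli of all roots: 0.7018.
All moduli strictly greater than 1? No.
Verdict: Not stationary.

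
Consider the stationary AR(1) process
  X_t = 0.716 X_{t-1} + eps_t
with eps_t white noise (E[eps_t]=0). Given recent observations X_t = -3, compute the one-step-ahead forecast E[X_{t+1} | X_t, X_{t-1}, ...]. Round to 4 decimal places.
E[X_{t+1} \mid \mathcal F_t] = -2.1480

For an AR(p) model X_t = c + sum_i phi_i X_{t-i} + eps_t, the
one-step-ahead conditional mean is
  E[X_{t+1} | X_t, ...] = c + sum_i phi_i X_{t+1-i}.
Substitute known values:
  E[X_{t+1} | ...] = (0.716) * (-3)
                   = -2.1480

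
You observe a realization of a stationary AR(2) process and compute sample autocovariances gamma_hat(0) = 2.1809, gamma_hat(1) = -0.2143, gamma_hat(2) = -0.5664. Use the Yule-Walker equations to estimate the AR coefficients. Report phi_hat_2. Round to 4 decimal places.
\hat\phi_{2} = -0.2720

The Yule-Walker equations for an AR(p) process read, in matrix form,
  Gamma_p phi = r_p,   with   (Gamma_p)_{ij} = gamma(|i - j|),
                       (r_p)_i = gamma(i),   i,j = 1..p.
Substitute the sample gammas (Toeplitz matrix and right-hand side of size 2):
  Gamma_p = [[2.1809, -0.2143], [-0.2143, 2.1809]]
  r_p     = [-0.2143, -0.5664]
Written out:
  2.1809 phi_1 - 0.2143 phi_2 = -0.2143
  -0.2143 phi_1 + 2.1809 phi_2 = -0.5664
Solve by Cramer's rule:
  det = gamma(0)^2 - gamma(1)^2 = (2.1809)^2 - (-0.2143)^2 = 4.75632481 - 0.04592449 = 4.71040032
  phi_hat_1 = [gamma(1) gamma(0) - gamma(1) gamma(2)] / det = [(-0.2143)(2.1809) - (-0.2143)(-0.5664)] / 4.71040032 = -0.58874639 / 4.71040032 = -0.125
  phi_hat_2 = [gamma(0) gamma(2) - gamma(1)^2] / det = [(2.1809)(-0.5664) - (-0.2143)^2] / 4.71040032 = -1.28118625 / 4.71040032 = -0.272
So phi_hat = [-0.1250, -0.2720].
Therefore phi_hat_2 = -0.2720.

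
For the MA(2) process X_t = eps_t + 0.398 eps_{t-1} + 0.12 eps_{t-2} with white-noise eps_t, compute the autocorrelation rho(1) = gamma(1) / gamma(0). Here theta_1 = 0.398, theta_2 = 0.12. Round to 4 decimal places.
\rho(1) = 0.3801

For an MA(q) process with theta_0 = 1, the autocovariance is
  gamma(k) = sigma^2 * sum_{i=0..q-k} theta_i * theta_{i+k},
and rho(k) = gamma(k) / gamma(0). Sigma^2 cancels.
  numerator   = (1)*(0.398) + (0.398)*(0.12) = 0.44576.
  denominator = (1)^2 + (0.398)^2 + (0.12)^2 = 1.172804.
  rho(1) = 0.44576 / 1.172804 = 0.3801.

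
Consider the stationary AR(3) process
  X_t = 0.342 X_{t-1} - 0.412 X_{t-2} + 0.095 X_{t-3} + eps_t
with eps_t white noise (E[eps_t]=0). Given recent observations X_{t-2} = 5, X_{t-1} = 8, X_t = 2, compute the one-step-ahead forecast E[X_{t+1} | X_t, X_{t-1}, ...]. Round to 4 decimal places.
E[X_{t+1} \mid \mathcal F_t] = -2.1370

For an AR(p) model X_t = c + sum_i phi_i X_{t-i} + eps_t, the
one-step-ahead conditional mean is
  E[X_{t+1} | X_t, ...] = c + sum_i phi_i X_{t+1-i}.
Substitute known values:
  E[X_{t+1} | ...] = (0.342) * (2) + (-0.412) * (8) + (0.095) * (5)
                   = -2.1370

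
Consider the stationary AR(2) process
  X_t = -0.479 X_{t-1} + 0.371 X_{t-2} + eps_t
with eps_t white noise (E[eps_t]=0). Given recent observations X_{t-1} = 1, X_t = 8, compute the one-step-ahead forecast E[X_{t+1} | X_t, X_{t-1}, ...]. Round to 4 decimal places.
E[X_{t+1} \mid \mathcal F_t] = -3.4610

For an AR(p) model X_t = c + sum_i phi_i X_{t-i} + eps_t, the
one-step-ahead conditional mean is
  E[X_{t+1} | X_t, ...] = c + sum_i phi_i X_{t+1-i}.
Substitute known values:
  E[X_{t+1} | ...] = (-0.479) * (8) + (0.371) * (1)
                   = -3.4610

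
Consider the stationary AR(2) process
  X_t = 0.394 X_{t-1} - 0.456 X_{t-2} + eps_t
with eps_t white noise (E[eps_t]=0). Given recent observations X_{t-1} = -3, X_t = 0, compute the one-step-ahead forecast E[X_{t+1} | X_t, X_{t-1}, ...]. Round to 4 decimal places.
E[X_{t+1} \mid \mathcal F_t] = 1.3680

For an AR(p) model X_t = c + sum_i phi_i X_{t-i} + eps_t, the
one-step-ahead conditional mean is
  E[X_{t+1} | X_t, ...] = c + sum_i phi_i X_{t+1-i}.
Substitute known values:
  E[X_{t+1} | ...] = (0.394) * (0) + (-0.456) * (-3)
                   = 1.3680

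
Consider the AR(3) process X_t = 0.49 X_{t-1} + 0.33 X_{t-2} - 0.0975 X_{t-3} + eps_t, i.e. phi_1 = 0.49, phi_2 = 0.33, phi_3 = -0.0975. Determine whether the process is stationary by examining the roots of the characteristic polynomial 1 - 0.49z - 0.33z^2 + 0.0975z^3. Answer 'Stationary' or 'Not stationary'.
\text{Stationary}

The AR(p) characteristic polynomial is P(z) = 1 - 0.49z - 0.33z^2 + 0.0975z^3.
Stationarity requires all roots to lie outside the unit circle, i.e. |z| > 1 for every root.
Degree 3: look for a simple real root z0 first, then factor out (1 - z/z0) and solve the remaining quadratic.
Testing z0 = 4: P(4) = 1 + (-0.49)(4) + (-0.33)(4)^2 + (0.0975)(4)^3
  = 1 + (-1.96) + (-5.28) + (6.24) = 0.  So z_0 = 4 is a root, |z_0| = 4.
Divide out the factor (1 - 0.25 z) = (1 - z/z0) (since 1/z0 = 0.25):
  P(z) = (1 - 0.25 z)(1 + (-0.24) z + (-0.39) z^2)
  [check: z-coef -0.24 - (0.25) = -0.49; z^2-coef -0.39 - (0.25)(-0.24) = -0.33; z^3-coef -(0.25)(-0.39) = 0.0975.]
Remaining roots from the quadratic factor 1 + (-0.24) z + (-0.39) z^2:
  Set 1 + (-0.24) z + (-0.39) z^2 = 0, i.e. a z^2 + b z + c = 0 with a = -0.39, b = -0.24, c = 1.
  Discriminant D = b^2 - 4ac = (-0.24)^2 - 4*(-0.39)*1 = 0.0576 - (-1.56) = 1.6176.
  D >= 0, so the roots are real: z = (-b +/- sqrt(D)) / (2a) = (0.24 +/- 1.271849) / (-0.78).
    z_1 = (0.24 + 1.271849) / (-0.78) = -1.9383,   |z_1| = 1.9383.
    z_2 = (0.24 - 1.271849) / (-0.78) = 1.3229,   |z_2| = 1.3229.
Moduli of all roots: 4.0000, 1.9383, 1.3229.
All moduli strictly greater than 1? Yes.
Verdict: Stationary.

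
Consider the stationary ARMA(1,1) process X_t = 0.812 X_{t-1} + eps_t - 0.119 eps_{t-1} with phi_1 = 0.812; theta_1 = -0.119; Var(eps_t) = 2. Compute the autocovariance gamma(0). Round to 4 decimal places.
\gamma(0) = 4.8196

Multiply the model equation by X_{t-k} and take expectations. With theta_0 = psi_0 = 1 and psi_j the MA(infinity) weights, this gives
  gamma(k) - sum_i phi_i gamma(k-i) = c_k,
  c_k = sigma^2 * sum_{j=k..q} theta_j psi_{j-k}   (c_k = 0 for k > q),
using gamma(-m) = gamma(m).
psi-weights needed (psi_j = theta_j + sum_i phi_i psi_{j-i}):
  psi_1 = theta_1 + phi_1 = -0.119 + (0.812) = 0.693
Right-hand sides:
  c_0 = sigma^2 (1 + theta_1 psi_1) = 2 * (1 + (-0.119)(0.693)) = 2 * 0.917533 = 1.835066
  c_1 = sigma^2 theta_1 = 2 * (-0.119) = -0.238
  c_2 = 0
Equations for k = 0 and k = 1 (AR order 1):
  gamma(0) = phi_1 gamma(1) + c_0
  gamma(1) = phi_1 gamma(0) + c_1
Substituting the second into the first: gamma(0) (1 - phi_1^2) = c_0 + phi_1 c_1, so
  gamma(0) = (c_0 + phi_1 c_1) / (1 - phi_1^2) = (1.835066 + (0.812)(-0.238)) / (1 - (0.812)^2) = 1.64181 / 0.340656 = 4.819554.
Therefore gamma(0) = 4.8196 (to 4 decimal places).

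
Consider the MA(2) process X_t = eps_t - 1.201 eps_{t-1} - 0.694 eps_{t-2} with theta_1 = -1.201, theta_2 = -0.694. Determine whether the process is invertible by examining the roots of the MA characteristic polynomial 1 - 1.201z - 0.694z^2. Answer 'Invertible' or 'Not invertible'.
\text{Not invertible}

The MA(q) characteristic polynomial is P(z) = 1 - 1.201z - 0.694z^2.
Invertibility requires all roots to lie outside the unit circle, i.e. |z| > 1 for every root.
Set 1 + (-1.201) z + (-0.694) z^2 = 0, i.e. a z^2 + b z + c = 0 with a = -0.694, b = -1.201, c = 1.
Discriminant D = b^2 - 4ac = (-1.201)^2 - 4*(-0.694)*1 = 1.442401 - (-2.776) = 4.218401.
D >= 0, so the roots are real: z = (-b +/- sqrt(D)) / (2a) = (1.201 +/- 2.053875) / (-1.388).
  z_1 = (1.201 + 2.053875) / (-1.388) = -2.345,   |z_1| = 2.345.
  z_2 = (1.201 - 2.053875) / (-1.388) = 0.6145,   |z_2| = 0.6145.
Moduli of all roots: 2.3450, 0.6145.
All moduli strictly greater than 1? No.
Verdict: Not invertible.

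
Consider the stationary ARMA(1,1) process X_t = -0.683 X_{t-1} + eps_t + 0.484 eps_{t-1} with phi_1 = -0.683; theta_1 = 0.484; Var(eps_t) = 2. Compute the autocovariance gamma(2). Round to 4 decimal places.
\gamma(2) = 0.3411

Multiply the model equation by X_{t-k} and take expectations. With theta_0 = psi_0 = 1 and psi_j the MA(infinity) weights, this gives
  gamma(k) - sum_i phi_i gamma(k-i) = c_k,
  c_k = sigma^2 * sum_{j=k..q} theta_j psi_{j-k}   (c_k = 0 for k > q),
using gamma(-m) = gamma(m).
psi-weights needed (psi_j = theta_j + sum_i phi_i psi_{j-i}):
  psi_1 = theta_1 + phi_1 = 0.484 + (-0.683) = -0.199
Right-hand sides:
  c_0 = sigma^2 (1 + theta_1 psi_1) = 2 * (1 + (0.484)(-0.199)) = 2 * 0.903684 = 1.807368
  c_1 = sigma^2 theta_1 = 2 * (0.484) = 0.968
  c_2 = 0
Equations for k = 0 and k = 1 (AR order 1):
  gamma(0) = phi_1 gamma(1) + c_0
  gamma(1) = phi_1 gamma(0) + c_1
Substituting the second into the first: gamma(0) (1 - phi_1^2) = c_0 + phi_1 c_1, so
  gamma(0) = (c_0 + phi_1 c_1) / (1 - phi_1^2) = (1.807368 + (-0.683)(0.968)) / (1 - (-0.683)^2) = 1.146224 / 0.533511 = 2.148454.
  gamma(1) = phi_1 gamma(0) + c_1 = (-0.683)(2.148454) + (0.968) = -0.499394.
For k = 2 (> q): gamma(2) = phi_1 gamma(1) = (-0.683)(-0.499394) = 0.341086.
Therefore gamma(2) = 0.3411 (to 4 decimal places).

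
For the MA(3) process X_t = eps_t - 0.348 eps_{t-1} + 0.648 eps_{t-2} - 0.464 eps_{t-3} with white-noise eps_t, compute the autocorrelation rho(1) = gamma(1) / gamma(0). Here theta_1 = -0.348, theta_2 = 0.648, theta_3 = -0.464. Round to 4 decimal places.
\rho(1) = -0.4977

For an MA(q) process with theta_0 = 1, the autocovariance is
  gamma(k) = sigma^2 * sum_{i=0..q-k} theta_i * theta_{i+k},
and rho(k) = gamma(k) / gamma(0). Sigma^2 cancels.
  numerator   = (1)*(-0.348) + (-0.348)*(0.648) + (0.648)*(-0.464) = -0.874176.
  denominator = (1)^2 + (-0.348)^2 + (0.648)^2 + (-0.464)^2 = 1.756304.
  rho(1) = -0.874176 / 1.756304 = -0.4977.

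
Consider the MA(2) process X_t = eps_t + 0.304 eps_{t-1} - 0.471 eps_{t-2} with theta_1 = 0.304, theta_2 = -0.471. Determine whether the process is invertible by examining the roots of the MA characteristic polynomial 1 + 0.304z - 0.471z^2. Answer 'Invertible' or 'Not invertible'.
\text{Invertible}

The MA(q) characteristic polynomial is P(z) = 1 + 0.304z - 0.471z^2.
Invertibility requires all roots to lie outside the unit circle, i.e. |z| > 1 for every root.
Set 1 + (0.304) z + (-0.471) z^2 = 0, i.e. a z^2 + b z + c = 0 with a = -0.471, b = 0.304, c = 1.
Discriminant D = b^2 - 4ac = (0.304)^2 - 4*(-0.471)*1 = 0.092416 - (-1.884) = 1.976416.
D >= 0, so the roots are real: z = (-b +/- sqrt(D)) / (2a) = (-0.304 +/- 1.405851) / (-0.942).
  z_1 = (-0.304 + 1.405851) / (-0.942) = -1.1697,   |z_1| = 1.1697.
  z_2 = (-0.304 - 1.405851) / (-0.942) = 1.8151,   |z_2| = 1.8151.
Moduli of all roots: 1.1697, 1.8151.
All moduli strictly greater than 1? Yes.
Verdict: Invertible.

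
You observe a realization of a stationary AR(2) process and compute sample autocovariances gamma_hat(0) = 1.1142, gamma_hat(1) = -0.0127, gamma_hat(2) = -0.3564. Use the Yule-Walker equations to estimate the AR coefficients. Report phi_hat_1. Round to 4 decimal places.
\hat\phi_{1} = -0.0150

The Yule-Walker equations for an AR(p) process read, in matrix form,
  Gamma_p phi = r_p,   with   (Gamma_p)_{ij} = gamma(|i - j|),
                       (r_p)_i = gamma(i),   i,j = 1..p.
Substitute the sample gammas (Toeplitz matrix and right-hand side of size 2):
  Gamma_p = [[1.1142, -0.0127], [-0.0127, 1.1142]]
  r_p     = [-0.0127, -0.3564]
Written out:
  1.1142 phi_1 - 0.0127 phi_2 = -0.0127
  -0.0127 phi_1 + 1.1142 phi_2 = -0.3564
Solve by Cramer's rule:
  det = gamma(0)^2 - gamma(1)^2 = (1.1142)^2 - (-0.0127)^2 = 1.24144164 - 0.00016129 = 1.24128035
  phi_hat_1 = [gamma(1) gamma(0) - gamma(1) gamma(2)] / det = [(-0.0127)(1.1142) - (-0.0127)(-0.3564)] / 1.24128035 = -0.01867662 / 1.24128035 = -0.015
  phi_hat_2 = [gamma(0) gamma(2) - gamma(1)^2] / det = [(1.1142)(-0.3564) - (-0.0127)^2] / 1.24128035 = -0.39726217 / 1.24128035 = -0.32
So phi_hat = [-0.0150, -0.3200].
Therefore phi_hat_1 = -0.0150.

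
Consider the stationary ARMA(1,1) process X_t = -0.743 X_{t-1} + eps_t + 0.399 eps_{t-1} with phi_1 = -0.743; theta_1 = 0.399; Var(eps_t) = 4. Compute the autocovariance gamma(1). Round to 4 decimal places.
\gamma(1) = -2.1611

Multiply the model equation by X_{t-k} and take expectations. With theta_0 = psi_0 = 1 and psi_j the MA(infinity) weights, this gives
  gamma(k) - sum_i phi_i gamma(k-i) = c_k,
  c_k = sigma^2 * sum_{j=k..q} theta_j psi_{j-k}   (c_k = 0 for k > q),
using gamma(-m) = gamma(m).
psi-weights needed (psi_j = theta_j + sum_i phi_i psi_{j-i}):
  psi_1 = theta_1 + phi_1 = 0.399 + (-0.743) = -0.344
Right-hand sides:
  c_0 = sigma^2 (1 + theta_1 psi_1) = 4 * (1 + (0.399)(-0.344)) = 4 * 0.862744 = 3.450976
  c_1 = sigma^2 theta_1 = 4 * (0.399) = 1.596
  c_2 = 0
Equations for k = 0 and k = 1 (AR order 1):
  gamma(0) = phi_1 gamma(1) + c_0
  gamma(1) = phi_1 gamma(0) + c_1
Substituting the second into the first: gamma(0) (1 - phi_1^2) = c_0 + phi_1 c_1, so
  gamma(0) = (c_0 + phi_1 c_1) / (1 - phi_1^2) = (3.450976 + (-0.743)(1.596)) / (1 - (-0.743)^2) = 2.265148 / 0.447951 = 5.056687.
  gamma(1) = phi_1 gamma(0) + c_1 = (-0.743)(5.056687) + (1.596) = -2.161118.
Therefore gamma(1) = -2.1611 (to 4 decimal places).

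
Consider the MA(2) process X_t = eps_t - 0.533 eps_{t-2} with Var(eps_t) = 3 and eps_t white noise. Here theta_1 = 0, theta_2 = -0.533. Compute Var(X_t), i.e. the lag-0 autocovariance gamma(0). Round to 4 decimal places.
\gamma(0) = 3.8523

For an MA(q) process X_t = eps_t + sum_i theta_i eps_{t-i} with
Var(eps_t) = sigma^2, the variance is
  gamma(0) = sigma^2 * (1 + sum_i theta_i^2).
  sum_i theta_i^2 = (0)^2 + (-0.533)^2 = 0 + 0.284089 = 0.284089.
  gamma(0) = 3 * (1 + 0.284089) = 3 * 1.284089 = 3.852267, which rounds to 3.8523.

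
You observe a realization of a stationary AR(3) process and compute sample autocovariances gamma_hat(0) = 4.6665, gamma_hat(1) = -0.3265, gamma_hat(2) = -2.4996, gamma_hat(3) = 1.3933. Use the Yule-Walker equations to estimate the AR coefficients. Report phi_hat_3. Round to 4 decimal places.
\hat\phi_{3} = 0.2890

The Yule-Walker equations for an AR(p) process read, in matrix form,
  Gamma_p phi = r_p,   with   (Gamma_p)_{ij} = gamma(|i - j|),
                       (r_p)_i = gamma(i),   i,j = 1..p.
Substitute the sample gammas (Toeplitz matrix and right-hand side of size 3):
  Gamma_p = [[4.6665, -0.3265, -2.4996], [-0.3265, 4.6665, -0.3265], [-2.4996, -0.3265, 4.6665]]
  r_p     = [-0.3265, -2.4996, 1.3933]
Written out (R1..R3):
  (R1) 4.6665 phi_1 - 0.3265 phi_2 - 2.4996 phi_3 = -0.3265
  (R2) -0.3265 phi_1 + 4.6665 phi_2 - 0.3265 phi_3 = -2.4996
  (R3) -2.4996 phi_1 - 0.3265 phi_2 + 4.6665 phi_3 = 1.3933
Gaussian elimination:
  R2 <- R2 - (-0.3265/4.6665) R1 = R2 - (-0.069967) R1:  4.643656 phi_2 - 0.501389 phi_3 = -2.522444
  R3 <- R3 - (-2.4996/4.6665) R1 = R3 - (-0.535648) R1:  -0.501389 phi_2 + 3.327595 phi_3 = 1.218411
  R3 <- R3 - (-0.501389/4.643656) R2 = R3 - (-0.107973) R2:  3.273459 phi_3 = 0.946055
Back-substitution:
  phi_hat_3 = 0.946055 / 3.273459 = 0.289008
  phi_hat_2 = (-2.522444 - (-0.501389)(0.289008)) / 4.643656 = -0.511997
  phi_hat_1 = (-0.3265 - (-0.3265)(-0.511997) - (-2.4996)(0.289008)) / 4.6665 = 0.049017
So phi_hat = [0.0490, -0.5120, 0.2890].
Therefore phi_hat_3 = 0.2890.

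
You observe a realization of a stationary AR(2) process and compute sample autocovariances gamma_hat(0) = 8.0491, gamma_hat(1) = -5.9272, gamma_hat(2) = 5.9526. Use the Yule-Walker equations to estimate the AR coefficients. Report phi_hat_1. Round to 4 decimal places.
\hat\phi_{1} = -0.4190

The Yule-Walker equations for an AR(p) process read, in matrix form,
  Gamma_p phi = r_p,   with   (Gamma_p)_{ij} = gamma(|i - j|),
                       (r_p)_i = gamma(i),   i,j = 1..p.
Substitute the sample gammas (Toeplitz matrix and right-hand side of size 2):
  Gamma_p = [[8.0491, -5.9272], [-5.9272, 8.0491]]
  r_p     = [-5.9272, 5.9526]
Written out:
  8.0491 phi_1 - 5.9272 phi_2 = -5.9272
  -5.9272 phi_1 + 8.0491 phi_2 = 5.9526
Solve by Cramer's rule:
  det = gamma(0)^2 - gamma(1)^2 = (8.0491)^2 - (-5.9272)^2 = 64.78801081 - 35.13169984 = 29.65631097
  phi_hat_1 = [gamma(1) gamma(0) - gamma(1) gamma(2)] / det = [(-5.9272)(8.0491) - (-5.9272)(5.9526)] / 29.65631097 = -12.4263748 / 29.65631097 = -0.419
  phi_hat_2 = [gamma(0) gamma(2) - gamma(1)^2] / det = [(8.0491)(5.9526) - (-5.9272)^2] / 29.65631097 = 12.78137282 / 29.65631097 = 0.431
So phi_hat = [-0.4190, 0.4310].
Therefore phi_hat_1 = -0.4190.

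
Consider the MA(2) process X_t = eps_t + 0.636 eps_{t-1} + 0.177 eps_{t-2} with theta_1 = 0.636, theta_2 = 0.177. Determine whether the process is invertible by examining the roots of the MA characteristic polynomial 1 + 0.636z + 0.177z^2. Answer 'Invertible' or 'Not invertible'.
\text{Invertible}

The MA(q) characteristic polynomial is P(z) = 1 + 0.636z + 0.177z^2.
Invertibility requires all roots to lie outside the unit circle, i.e. |z| > 1 for every root.
Set 1 + (0.636) z + (0.177) z^2 = 0, i.e. a z^2 + b z + c = 0 with a = 0.177, b = 0.636, c = 1.
Discriminant D = b^2 - 4ac = (0.636)^2 - 4*(0.177)*1 = 0.404496 - (0.708) = -0.303504.
D < 0, so the roots are the complex-conjugate pair z = (-b +/- i sqrt(-D)) / (2a) = -1.7966 +/- 1.5562i.
For a conjugate pair |z|^2 = z * conj(z) = (product of roots) = c/a = 1/(0.177) = 5.649718, so |z| = sqrt(5.649718) = 2.3769 for both roots.
Moduli of all roots: 2.3769, 2.3769.
All moduli strictly greater than 1? Yes.
Verdict: Invertible.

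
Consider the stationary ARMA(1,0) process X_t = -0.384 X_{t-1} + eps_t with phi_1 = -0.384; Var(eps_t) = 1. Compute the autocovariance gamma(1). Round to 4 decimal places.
\gamma(1) = -0.4504

Multiply the model equation by X_{t-k} and take expectations. With theta_0 = psi_0 = 1 and psi_j the MA(infinity) weights, this gives
  gamma(k) - sum_i phi_i gamma(k-i) = c_k,
  c_k = sigma^2 * sum_{j=k..q} theta_j psi_{j-k}   (c_k = 0 for k > q),
using gamma(-m) = gamma(m).
Pure AR (q = 0): c_0 = sigma^2 = 1, c_k = 0 for k >= 1.
Equations for k = 0 and k = 1 (AR order 1):
  gamma(0) = phi_1 gamma(1) + c_0
  gamma(1) = phi_1 gamma(0) + c_1
Substituting the second into the first: gamma(0) (1 - phi_1^2) = c_0 + phi_1 c_1, so
  gamma(0) = c_0 / (1 - phi_1^2) = 1 / (1 - (-0.384)^2) = 1 / 0.852544 = 1.17296.
  gamma(1) = phi_1 gamma(0) = (-0.384)(1.17296) = -0.450417.
Therefore gamma(1) = -0.4504 (to 4 decimal places).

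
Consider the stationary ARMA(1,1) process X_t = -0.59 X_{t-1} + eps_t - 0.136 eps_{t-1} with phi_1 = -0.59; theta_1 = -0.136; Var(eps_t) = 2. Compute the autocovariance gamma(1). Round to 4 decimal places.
\gamma(1) = -2.4061

Multiply the model equation by X_{t-k} and take expectations. With theta_0 = psi_0 = 1 and psi_j the MA(infinity) weights, this gives
  gamma(k) - sum_i phi_i gamma(k-i) = c_k,
  c_k = sigma^2 * sum_{j=k..q} theta_j psi_{j-k}   (c_k = 0 for k > q),
using gamma(-m) = gamma(m).
psi-weights needed (psi_j = theta_j + sum_i phi_i psi_{j-i}):
  psi_1 = theta_1 + phi_1 = -0.136 + (-0.59) = -0.726
Right-hand sides:
  c_0 = sigma^2 (1 + theta_1 psi_1) = 2 * (1 + (-0.136)(-0.726)) = 2 * 1.098736 = 2.197472
  c_1 = sigma^2 theta_1 = 2 * (-0.136) = -0.272
  c_2 = 0
Equations for k = 0 and k = 1 (AR order 1):
  gamma(0) = phi_1 gamma(1) + c_0
  gamma(1) = phi_1 gamma(0) + c_1
Substituting the second into the first: gamma(0) (1 - phi_1^2) = c_0 + phi_1 c_1, so
  gamma(0) = (c_0 + phi_1 c_1) / (1 - phi_1^2) = (2.197472 + (-0.59)(-0.272)) / (1 - (-0.59)^2) = 2.357952 / 0.6519 = 3.617046.
  gamma(1) = phi_1 gamma(0) + c_1 = (-0.59)(3.617046) + (-0.272) = -2.406057.
Therefore gamma(1) = -2.4061 (to 4 decimal places).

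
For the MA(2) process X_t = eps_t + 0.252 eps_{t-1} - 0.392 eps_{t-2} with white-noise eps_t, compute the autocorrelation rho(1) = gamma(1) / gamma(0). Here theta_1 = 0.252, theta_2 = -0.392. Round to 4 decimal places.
\rho(1) = 0.1259

For an MA(q) process with theta_0 = 1, the autocovariance is
  gamma(k) = sigma^2 * sum_{i=0..q-k} theta_i * theta_{i+k},
and rho(k) = gamma(k) / gamma(0). Sigma^2 cancels.
  numerator   = (1)*(0.252) + (0.252)*(-0.392) = 0.153216.
  denominator = (1)^2 + (0.252)^2 + (-0.392)^2 = 1.217168.
  rho(1) = 0.153216 / 1.217168 = 0.1259.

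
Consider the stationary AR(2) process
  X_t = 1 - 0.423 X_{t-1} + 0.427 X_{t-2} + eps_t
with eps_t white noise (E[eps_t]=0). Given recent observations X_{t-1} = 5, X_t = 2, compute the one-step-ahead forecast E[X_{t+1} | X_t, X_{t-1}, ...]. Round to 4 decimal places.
E[X_{t+1} \mid \mathcal F_t] = 2.2890

For an AR(p) model X_t = c + sum_i phi_i X_{t-i} + eps_t, the
one-step-ahead conditional mean is
  E[X_{t+1} | X_t, ...] = c + sum_i phi_i X_{t+1-i}.
Substitute known values:
  E[X_{t+1} | ...] = 1 + (-0.423) * (2) + (0.427) * (5)
                   = 2.2890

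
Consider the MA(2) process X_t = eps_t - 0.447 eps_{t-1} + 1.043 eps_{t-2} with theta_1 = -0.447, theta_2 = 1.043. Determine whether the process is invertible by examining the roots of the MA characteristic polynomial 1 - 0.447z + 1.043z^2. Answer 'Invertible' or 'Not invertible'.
\text{Not invertible}

The MA(q) characteristic polynomial is P(z) = 1 - 0.447z + 1.043z^2.
Invertibility requires all roots to lie outside the unit circle, i.e. |z| > 1 for every root.
Set 1 + (-0.447) z + (1.043) z^2 = 0, i.e. a z^2 + b z + c = 0 with a = 1.043, b = -0.447, c = 1.
Discriminant D = b^2 - 4ac = (-0.447)^2 - 4*(1.043)*1 = 0.199809 - (4.172) = -3.972191.
D < 0, so the roots are the complex-conjugate pair z = (-b +/- i sqrt(-D)) / (2a) = 0.2143 +/- 0.9554i.
For a conjugate pair |z|^2 = z * conj(z) = (product of roots) = c/a = 1/(1.043) = 0.958773, so |z| = sqrt(0.958773) = 0.9792 for both roots.
Moduli of all roots: 0.9792, 0.9792.
All moduli strictly greater than 1? No.
Verdict: Not invertible.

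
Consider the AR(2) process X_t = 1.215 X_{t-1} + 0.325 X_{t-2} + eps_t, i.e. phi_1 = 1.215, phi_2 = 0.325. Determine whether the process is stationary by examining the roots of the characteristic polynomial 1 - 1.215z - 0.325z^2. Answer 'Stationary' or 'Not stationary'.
\text{Not stationary}

The AR(p) characteristic polynomial is P(z) = 1 - 1.215z - 0.325z^2.
Stationarity requires all roots to lie outside the unit circle, i.e. |z| > 1 for every root.
Set 1 + (-1.215) z + (-0.325) z^2 = 0, i.e. a z^2 + b z + c = 0 with a = -0.325, b = -1.215, c = 1.
Discriminant D = b^2 - 4ac = (-1.215)^2 - 4*(-0.325)*1 = 1.476225 - (-1.3) = 2.776225.
D >= 0, so the roots are real: z = (-b +/- sqrt(D)) / (2a) = (1.215 +/- 1.666201) / (-0.65).
  z_1 = (1.215 + 1.666201) / (-0.65) = -4.4326,   |z_1| = 4.4326.
  z_2 = (1.215 - 1.666201) / (-0.65) = 0.6942,   |z_2| = 0.6942.
Moduli of all roots: 4.4326, 0.6942.
All moduli strictly greater than 1? No.
Verdict: Not stationary.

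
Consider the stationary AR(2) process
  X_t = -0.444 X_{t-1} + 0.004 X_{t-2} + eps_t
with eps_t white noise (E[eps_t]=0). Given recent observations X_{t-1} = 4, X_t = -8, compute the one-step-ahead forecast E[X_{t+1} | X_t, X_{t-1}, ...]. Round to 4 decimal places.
E[X_{t+1} \mid \mathcal F_t] = 3.5680

For an AR(p) model X_t = c + sum_i phi_i X_{t-i} + eps_t, the
one-step-ahead conditional mean is
  E[X_{t+1} | X_t, ...] = c + sum_i phi_i X_{t+1-i}.
Substitute known values:
  E[X_{t+1} | ...] = (-0.444) * (-8) + (0.004) * (4)
                   = 3.5680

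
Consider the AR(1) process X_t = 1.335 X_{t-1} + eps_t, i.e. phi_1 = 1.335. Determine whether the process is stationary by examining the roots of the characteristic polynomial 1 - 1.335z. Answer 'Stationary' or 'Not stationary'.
\text{Not stationary}

The AR(p) characteristic polynomial is P(z) = 1 - 1.335z.
Stationarity requires all roots to lie outside the unit circle, i.e. |z| > 1 for every root.
This is linear in z: 1 + (-1.335) z = 0  =>  z = -1/(-1.335) = 0.749064,  |z| = 0.749064.
Moduli of all roots: 0.7491.
All moduli strictly greater than 1? No.
Verdict: Not stationary.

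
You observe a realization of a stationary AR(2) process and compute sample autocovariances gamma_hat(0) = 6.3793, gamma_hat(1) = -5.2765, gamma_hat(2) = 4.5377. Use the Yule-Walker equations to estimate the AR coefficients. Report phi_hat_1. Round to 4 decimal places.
\hat\phi_{1} = -0.7560

The Yule-Walker equations for an AR(p) process read, in matrix form,
  Gamma_p phi = r_p,   with   (Gamma_p)_{ij} = gamma(|i - j|),
                       (r_p)_i = gamma(i),   i,j = 1..p.
Substitute the sample gammas (Toeplitz matrix and right-hand side of size 2):
  Gamma_p = [[6.3793, -5.2765], [-5.2765, 6.3793]]
  r_p     = [-5.2765, 4.5377]
Written out:
  6.3793 phi_1 - 5.2765 phi_2 = -5.2765
  -5.2765 phi_1 + 6.3793 phi_2 = 4.5377
Solve by Cramer's rule:
  det = gamma(0)^2 - gamma(1)^2 = (6.3793)^2 - (-5.2765)^2 = 40.69546849 - 27.84145225 = 12.85401624
  phi_hat_1 = [gamma(1) gamma(0) - gamma(1) gamma(2)] / det = [(-5.2765)(6.3793) - (-5.2765)(4.5377)] / 12.85401624 = -9.7172024 / 12.85401624 = -0.756
  phi_hat_2 = [gamma(0) gamma(2) - gamma(1)^2] / det = [(6.3793)(4.5377) - (-5.2765)^2] / 12.85401624 = 1.10589736 / 12.85401624 = 0.086
So phi_hat = [-0.7560, 0.0860].
Therefore phi_hat_1 = -0.7560.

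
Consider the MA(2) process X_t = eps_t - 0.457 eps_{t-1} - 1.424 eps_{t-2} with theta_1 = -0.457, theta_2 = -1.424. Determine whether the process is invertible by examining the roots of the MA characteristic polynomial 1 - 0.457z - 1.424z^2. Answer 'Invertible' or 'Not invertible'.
\text{Not invertible}

The MA(q) characteristic polynomial is P(z) = 1 - 0.457z - 1.424z^2.
Invertibility requires all roots to lie outside the unit circle, i.e. |z| > 1 for every root.
Set 1 + (-0.457) z + (-1.424) z^2 = 0, i.e. a z^2 + b z + c = 0 with a = -1.424, b = -0.457, c = 1.
Discriminant D = b^2 - 4ac = (-0.457)^2 - 4*(-1.424)*1 = 0.208849 - (-5.696) = 5.904849.
D >= 0, so the roots are real: z = (-b +/- sqrt(D)) / (2a) = (0.457 +/- 2.42999) / (-2.848).
  z_1 = (0.457 + 2.42999) / (-2.848) = -1.0137,   |z_1| = 1.0137.
  z_2 = (0.457 - 2.42999) / (-2.848) = 0.6928,   |z_2| = 0.6928.
Moduli of all roots: 1.0137, 0.6928.
All moduli strictly greater than 1? No.
Verdict: Not invertible.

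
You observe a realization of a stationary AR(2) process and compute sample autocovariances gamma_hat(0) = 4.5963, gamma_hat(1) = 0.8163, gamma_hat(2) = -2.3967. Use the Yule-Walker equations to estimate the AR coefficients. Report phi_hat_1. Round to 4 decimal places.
\hat\phi_{1} = 0.2790

The Yule-Walker equations for an AR(p) process read, in matrix form,
  Gamma_p phi = r_p,   with   (Gamma_p)_{ij} = gamma(|i - j|),
                       (r_p)_i = gamma(i),   i,j = 1..p.
Substitute the sample gammas (Toeplitz matrix and right-hand side of size 2):
  Gamma_p = [[4.5963, 0.8163], [0.8163, 4.5963]]
  r_p     = [0.8163, -2.3967]
Written out:
  4.5963 phi_1 + 0.8163 phi_2 = 0.8163
  0.8163 phi_1 + 4.5963 phi_2 = -2.3967
Solve by Cramer's rule:
  det = gamma(0)^2 - gamma(1)^2 = (4.5963)^2 - (0.8163)^2 = 21.12597369 - 0.66634569 = 20.459628
  phi_hat_1 = [gamma(1) gamma(0) - gamma(1) gamma(2)] / det = [(0.8163)(4.5963) - (0.8163)(-2.3967)] / 20.459628 = 5.7083859 / 20.459628 = 0.279
  phi_hat_2 = [gamma(0) gamma(2) - gamma(1)^2] / det = [(4.5963)(-2.3967) - (0.8163)^2] / 20.459628 = -11.6822979 / 20.459628 = -0.571
So phi_hat = [0.2790, -0.5710].
Therefore phi_hat_1 = 0.2790.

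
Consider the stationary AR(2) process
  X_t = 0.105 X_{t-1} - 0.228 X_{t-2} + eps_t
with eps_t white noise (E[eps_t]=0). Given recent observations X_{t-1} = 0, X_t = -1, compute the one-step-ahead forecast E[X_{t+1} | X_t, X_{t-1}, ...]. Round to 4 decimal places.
E[X_{t+1} \mid \mathcal F_t] = -0.1050

For an AR(p) model X_t = c + sum_i phi_i X_{t-i} + eps_t, the
one-step-ahead conditional mean is
  E[X_{t+1} | X_t, ...] = c + sum_i phi_i X_{t+1-i}.
Substitute known values:
  E[X_{t+1} | ...] = (0.105) * (-1) + (-0.228) * (0)
                   = -0.1050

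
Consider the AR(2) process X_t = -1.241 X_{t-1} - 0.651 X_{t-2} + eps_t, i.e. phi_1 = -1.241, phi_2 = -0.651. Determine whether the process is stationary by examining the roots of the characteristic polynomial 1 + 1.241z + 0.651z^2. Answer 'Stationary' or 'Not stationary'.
\text{Stationary}

The AR(p) characteristic polynomial is P(z) = 1 + 1.241z + 0.651z^2.
Stationarity requires all roots to lie outside the unit circle, i.e. |z| > 1 for every root.
Set 1 + (1.241) z + (0.651) z^2 = 0, i.e. a z^2 + b z + c = 0 with a = 0.651, b = 1.241, c = 1.
Discriminant D = b^2 - 4ac = (1.241)^2 - 4*(0.651)*1 = 1.540081 - (2.604) = -1.063919.
D < 0, so the roots are the complex-conjugate pair z = (-b +/- i sqrt(-D)) / (2a) = -0.9531 +/- 0.7922i.
For a conjugate pair |z|^2 = z * conj(z) = (product of roots) = c/a = 1/(0.651) = 1.536098, so |z| = sqrt(1.536098) = 1.2394 for both roots.
Moduli of all roots: 1.2394, 1.2394.
All moduli strictly greater than 1? Yes.
Verdict: Stationary.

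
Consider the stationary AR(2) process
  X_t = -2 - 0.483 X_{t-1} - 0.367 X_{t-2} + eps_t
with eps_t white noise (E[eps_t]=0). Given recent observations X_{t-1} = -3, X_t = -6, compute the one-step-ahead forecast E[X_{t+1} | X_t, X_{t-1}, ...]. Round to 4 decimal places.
E[X_{t+1} \mid \mathcal F_t] = 1.9990

For an AR(p) model X_t = c + sum_i phi_i X_{t-i} + eps_t, the
one-step-ahead conditional mean is
  E[X_{t+1} | X_t, ...] = c + sum_i phi_i X_{t+1-i}.
Substitute known values:
  E[X_{t+1} | ...] = -2 + (-0.483) * (-6) + (-0.367) * (-3)
                   = 1.9990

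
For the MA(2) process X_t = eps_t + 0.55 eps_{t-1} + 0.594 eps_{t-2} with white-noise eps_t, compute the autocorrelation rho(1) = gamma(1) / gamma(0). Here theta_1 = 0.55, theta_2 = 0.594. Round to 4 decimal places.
\rho(1) = 0.5296

For an MA(q) process with theta_0 = 1, the autocovariance is
  gamma(k) = sigma^2 * sum_{i=0..q-k} theta_i * theta_{i+k},
and rho(k) = gamma(k) / gamma(0). Sigma^2 cancels.
  numerator   = (1)*(0.55) + (0.55)*(0.594) = 0.8767.
  denominator = (1)^2 + (0.55)^2 + (0.594)^2 = 1.655336.
  rho(1) = 0.8767 / 1.655336 = 0.5296.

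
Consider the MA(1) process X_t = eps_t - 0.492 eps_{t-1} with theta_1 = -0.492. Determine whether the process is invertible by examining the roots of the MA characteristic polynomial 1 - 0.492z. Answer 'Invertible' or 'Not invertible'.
\text{Invertible}

The MA(q) characteristic polynomial is P(z) = 1 - 0.492z.
Invertibility requires all roots to lie outside the unit circle, i.e. |z| > 1 for every root.
This is linear in z: 1 + (-0.492) z = 0  =>  z = -1/(-0.492) = 2.03252,  |z| = 2.03252.
Moduli of all roots: 2.0325.
All moduli strictly greater than 1? Yes.
Verdict: Invertible.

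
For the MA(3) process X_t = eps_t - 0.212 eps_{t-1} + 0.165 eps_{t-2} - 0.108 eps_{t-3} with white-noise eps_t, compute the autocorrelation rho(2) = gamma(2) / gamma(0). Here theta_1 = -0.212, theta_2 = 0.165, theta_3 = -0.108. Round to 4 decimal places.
\rho(2) = 0.1734

For an MA(q) process with theta_0 = 1, the autocovariance is
  gamma(k) = sigma^2 * sum_{i=0..q-k} theta_i * theta_{i+k},
and rho(k) = gamma(k) / gamma(0). Sigma^2 cancels.
  numerator   = (1)*(0.165) + (-0.212)*(-0.108) = 0.187896.
  denominator = (1)^2 + (-0.212)^2 + (0.165)^2 + (-0.108)^2 = 1.083833.
  rho(2) = 0.187896 / 1.083833 = 0.1734.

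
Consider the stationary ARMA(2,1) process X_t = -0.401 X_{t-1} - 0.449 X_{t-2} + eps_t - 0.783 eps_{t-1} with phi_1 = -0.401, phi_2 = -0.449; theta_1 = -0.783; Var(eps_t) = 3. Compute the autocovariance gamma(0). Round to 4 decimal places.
\gamma(0) = 8.3274

Multiply the model equation by X_{t-k} and take expectations. With theta_0 = psi_0 = 1 and psi_j the MA(infinity) weights, this gives
  gamma(k) - sum_i phi_i gamma(k-i) = c_k,
  c_k = sigma^2 * sum_{j=k..q} theta_j psi_{j-k}   (c_k = 0 for k > q),
using gamma(-m) = gamma(m).
psi-weights needed (psi_j = theta_j + sum_i phi_i psi_{j-i}):
  psi_1 = theta_1 + phi_1 = -0.783 + (-0.401) = -1.184
Right-hand sides:
  c_0 = sigma^2 (1 + theta_1 psi_1) = 3 * (1 + (-0.783)(-1.184)) = 3 * 1.927072 = 5.781216
  c_1 = sigma^2 theta_1 = 3 * (-0.783) = -2.349
  c_2 = 0
Equations for k = 0, 1, 2 (AR order 2, c_2 = 0):
  (E0) gamma(0) = phi_1 gamma(1) + phi_2 gamma(2) + c_0
  (E1) gamma(1) = phi_1 gamma(0) + phi_2 gamma(1) + c_1
  (E2) gamma(2) = phi_1 gamma(1) + phi_2 gamma(0)
From (E1): gamma(1) = A gamma(0) + B with
  A = phi_1 / (1 - phi_2) = -0.401 / 1.449 = -0.276743,   B = c_1 / (1 - phi_2) = -2.349 / 1.449 = -1.621118.
Insert (E2) into (E0): gamma(0) (1 - phi_2^2) = phi_1 (1 + phi_2) gamma(1) + c_0.
  phi_1 (1 + phi_2) = (-0.401)(0.551) = -0.220951,   1 - phi_2^2 = 0.798399.
Replace gamma(1) by A gamma(0) + B and collect gamma(0):
  gamma(0) [0.798399 - (-0.220951)(-0.276743)] = (-0.220951)(-1.621118) + 5.781216
  gamma(0) * 0.737252 = 6.139404
  gamma(0) = 6.139404 / 0.737252 = 8.32741.
Therefore gamma(0) = 8.3274 (to 4 decimal places).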